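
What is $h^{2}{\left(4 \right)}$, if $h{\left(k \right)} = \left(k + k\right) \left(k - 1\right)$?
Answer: $576$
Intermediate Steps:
$h{\left(k \right)} = 2 k \left(-1 + k\right)$
$h^{2}{\left(4 \right)} = \left(2 \cdot 4 \left(-1 + 4\right)\right)^{2} = \left(2 \cdot 4 \cdot 3\right)^{2} = 24^{2} = 576$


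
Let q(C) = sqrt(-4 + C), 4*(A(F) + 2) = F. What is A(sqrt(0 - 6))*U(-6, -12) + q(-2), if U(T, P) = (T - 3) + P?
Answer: 42 - 17*I*sqrt(6)/4 ≈ 42.0 - 10.41*I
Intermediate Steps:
U(T, P) = -3 + P + T (U(T, P) = (-3 + T) + P = -3 + P + T)
A(F) = -2 + F/4
A(sqrt(0 - 6))*U(-6, -12) + q(-2) = (-2 + sqrt(0 - 6)/4)*(-3 - 12 - 6) + sqrt(-4 - 2) = (-2 + sqrt(-6)/4)*(-21) + sqrt(-6) = (-2 + (I*sqrt(6))/4)*(-21) + I*sqrt(6) = (-2 + I*sqrt(6)/4)*(-21) + I*sqrt(6) = (42 - 21*I*sqrt(6)/4) + I*sqrt(6) = 42 - 17*I*sqrt(6)/4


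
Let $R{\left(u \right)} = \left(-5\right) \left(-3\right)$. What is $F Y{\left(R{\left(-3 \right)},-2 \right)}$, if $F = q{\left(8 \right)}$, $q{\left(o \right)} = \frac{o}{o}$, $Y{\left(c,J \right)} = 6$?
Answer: $6$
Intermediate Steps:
$R{\left(u \right)} = 15$
$q{\left(o \right)} = 1$
$F = 1$
$F Y{\left(R{\left(-3 \right)},-2 \right)} = 1 \cdot 6 = 6$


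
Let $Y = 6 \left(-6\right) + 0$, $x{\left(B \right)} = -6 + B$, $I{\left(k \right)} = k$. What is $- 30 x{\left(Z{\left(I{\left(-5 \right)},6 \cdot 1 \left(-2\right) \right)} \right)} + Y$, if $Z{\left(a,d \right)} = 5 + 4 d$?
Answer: $1434$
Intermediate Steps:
$Y = -36$ ($Y = -36 + 0 = -36$)
$- 30 x{\left(Z{\left(I{\left(-5 \right)},6 \cdot 1 \left(-2\right) \right)} \right)} + Y = - 30 \left(-6 + \left(5 + 4 \cdot 6 \cdot 1 \left(-2\right)\right)\right) - 36 = - 30 \left(-6 + \left(5 + 4 \cdot 6 \left(-2\right)\right)\right) - 36 = - 30 \left(-6 + \left(5 + 4 \left(-12\right)\right)\right) - 36 = - 30 \left(-6 + \left(5 - 48\right)\right) - 36 = - 30 \left(-6 - 43\right) - 36 = \left(-30\right) \left(-49\right) - 36 = 1470 - 36 = 1434$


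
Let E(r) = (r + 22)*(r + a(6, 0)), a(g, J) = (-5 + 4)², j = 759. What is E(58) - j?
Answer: 3961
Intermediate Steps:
a(g, J) = 1 (a(g, J) = (-1)² = 1)
E(r) = (1 + r)*(22 + r) (E(r) = (r + 22)*(r + 1) = (22 + r)*(1 + r) = (1 + r)*(22 + r))
E(58) - j = (22 + 58² + 23*58) - 1*759 = (22 + 3364 + 1334) - 759 = 4720 - 759 = 3961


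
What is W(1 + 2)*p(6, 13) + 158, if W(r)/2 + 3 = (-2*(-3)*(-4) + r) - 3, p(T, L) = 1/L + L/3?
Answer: -1042/13 ≈ -80.154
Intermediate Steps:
p(T, L) = 1/L + L/3 (p(T, L) = 1/L + L*(⅓) = 1/L + L/3)
W(r) = -60 + 2*r (W(r) = -6 + 2*((-2*(-3)*(-4) + r) - 3) = -6 + 2*((6*(-4) + r) - 3) = -6 + 2*((-24 + r) - 3) = -6 + 2*(-27 + r) = -6 + (-54 + 2*r) = -60 + 2*r)
W(1 + 2)*p(6, 13) + 158 = (-60 + 2*(1 + 2))*(1/13 + (⅓)*13) + 158 = (-60 + 2*3)*(1/13 + 13/3) + 158 = (-60 + 6)*(172/39) + 158 = -54*172/39 + 158 = -3096/13 + 158 = -1042/13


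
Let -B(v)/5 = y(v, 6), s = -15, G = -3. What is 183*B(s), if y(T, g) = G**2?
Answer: -8235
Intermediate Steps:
y(T, g) = 9 (y(T, g) = (-3)**2 = 9)
B(v) = -45 (B(v) = -5*9 = -45)
183*B(s) = 183*(-45) = -8235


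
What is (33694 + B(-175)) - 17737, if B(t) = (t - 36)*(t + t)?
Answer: 89807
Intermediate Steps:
B(t) = 2*t*(-36 + t) (B(t) = (-36 + t)*(2*t) = 2*t*(-36 + t))
(33694 + B(-175)) - 17737 = (33694 + 2*(-175)*(-36 - 175)) - 17737 = (33694 + 2*(-175)*(-211)) - 17737 = (33694 + 73850) - 17737 = 107544 - 17737 = 89807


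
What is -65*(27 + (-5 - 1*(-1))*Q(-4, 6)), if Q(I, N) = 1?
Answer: -1495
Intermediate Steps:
-65*(27 + (-5 - 1*(-1))*Q(-4, 6)) = -65*(27 + (-5 - 1*(-1))*1) = -65*(27 + (-5 + 1)*1) = -65*(27 - 4*1) = -65*(27 - 4) = -65*23 = -1495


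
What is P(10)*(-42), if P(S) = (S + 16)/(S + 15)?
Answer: -1092/25 ≈ -43.680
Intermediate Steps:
P(S) = (16 + S)/(15 + S)
P(10)*(-42) = ((16 + 10)/(15 + 10))*(-42) = (26/25)*(-42) = -1092/25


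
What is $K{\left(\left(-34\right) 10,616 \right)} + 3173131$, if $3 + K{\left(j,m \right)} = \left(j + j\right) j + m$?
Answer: $3404944$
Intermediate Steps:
$K{\left(j,m \right)} = -3 + m + 2 j^{2}$ ($K{\left(j,m \right)} = -3 + \left(\left(j + j\right) j + m\right) = -3 + \left(2 j j + m\right) = -3 + \left(2 j^{2} + m\right) = -3 + \left(m + 2 j^{2}\right) = -3 + m + 2 j^{2}$)
$K{\left(\left(-34\right) 10,616 \right)} + 3173131 = \left(-3 + 616 + 2 \left(\left(-34\right) 10\right)^{2}\right) + 3173131 = \left(-3 + 616 + 2 \left(-340\right)^{2}\right) + 3173131 = \left(-3 + 616 + 2 \cdot 115600\right) + 3173131 = \left(-3 + 616 + 231200\right) + 3173131 = 231813 + 3173131 = 3404944$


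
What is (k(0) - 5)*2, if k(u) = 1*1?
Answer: -8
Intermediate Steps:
k(u) = 1
(k(0) - 5)*2 = (1 - 5)*2 = -4*2 = -8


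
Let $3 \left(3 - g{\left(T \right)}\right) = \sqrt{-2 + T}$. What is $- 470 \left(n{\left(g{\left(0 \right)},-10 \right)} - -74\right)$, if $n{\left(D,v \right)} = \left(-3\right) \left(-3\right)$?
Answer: $-39010$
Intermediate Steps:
$g{\left(T \right)} = 3 - \frac{\sqrt{-2 + T}}{3}$
$n{\left(D,v \right)} = 9$
$- 470 \left(n{\left(g{\left(0 \right)},-10 \right)} - -74\right) = - 470 \left(9 - -74\right) = - 470 \left(9 + 74\right) = \left(-470\right) 83 = -39010$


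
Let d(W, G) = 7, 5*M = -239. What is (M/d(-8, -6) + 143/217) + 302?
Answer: 320976/1085 ≈ 295.83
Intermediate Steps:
M = -239/5 (M = (1/5)*(-239) = -239/5 ≈ -47.800)
(M/d(-8, -6) + 143/217) + 302 = (-239/5/7 + 143/217) + 302 = (-239/5*1/7 + 143*(1/217)) + 302 = (-239/35 + 143/217) + 302 = -6694/1085 + 302 = 320976/1085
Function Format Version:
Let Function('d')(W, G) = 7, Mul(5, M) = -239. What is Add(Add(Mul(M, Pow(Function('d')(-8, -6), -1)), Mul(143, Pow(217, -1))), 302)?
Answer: Rational(320976, 1085) ≈ 295.83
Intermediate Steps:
M = Rational(-239, 5) (M = Mul(Rational(1, 5), -239) = Rational(-239, 5) ≈ -47.800)
Add(Add(Mul(M, Pow(Function('d')(-8, -6), -1)), Mul(143, Pow(217, -1))), 302) = Add(Add(Mul(Rational(-239, 5), Pow(7, -1)), Mul(143, Pow(217, -1))), 302) = Add(Add(Mul(Rational(-239, 5), Rational(1, 7)), Mul(143, Rational(1, 217))), 302) = Add(Add(Rational(-239, 35), Rational(143, 217)), 302) = Add(Rational(-6694, 1085), 302) = Rational(320976, 1085)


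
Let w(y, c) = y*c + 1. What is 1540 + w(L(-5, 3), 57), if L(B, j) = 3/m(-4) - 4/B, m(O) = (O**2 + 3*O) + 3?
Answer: 56386/35 ≈ 1611.0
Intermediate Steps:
m(O) = 3 + O**2 + 3*O
L(B, j) = 3/7 - 4/B (L(B, j) = 3/(3 + (-4)**2 + 3*(-4)) - 4/B = 3/(3 + 16 - 12) - 4/B = 3/7 - 4/B)
w(y, c) = 1 + c*y (w(y, c) = c*y + 1 = 1 + c*y)
1540 + w(L(-5, 3), 57) = 1540 + (1 + 57*(3/7 - 4/(-5))) = 1540 + (1 + 57*(3/7 - 4*(-1/5))) = 1540 + (1 + 57*(3/7 + 4/5)) = 1540 + (1 + 57*(43/35)) = 1540 + (1 + 2451/35) = 1540 + 2486/35 = 56386/35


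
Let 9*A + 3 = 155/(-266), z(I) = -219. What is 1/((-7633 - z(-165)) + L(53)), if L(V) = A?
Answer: -2394/17750069 ≈ -0.00013487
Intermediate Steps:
A = -953/2394 (A = -1/3 + (155/(-266))/9 = -1/3 + (155*(-1/266))/9 = -1/3 + (1/9)*(-155/266) = -1/3 - 155/2394 = -953/2394 ≈ -0.39808)
L(V) = -953/2394
1/((-7633 - z(-165)) + L(53)) = 1/((-7633 - 1*(-219)) - 953/2394) = 1/((-7633 + 219) - 953/2394) = 1/(-7414 - 953/2394) = 1/(-17750069/2394) = -2394/17750069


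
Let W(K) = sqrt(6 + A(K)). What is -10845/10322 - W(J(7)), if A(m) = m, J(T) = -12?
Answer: -10845/10322 - I*sqrt(6) ≈ -1.0507 - 2.4495*I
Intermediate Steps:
W(K) = sqrt(6 + K)
-10845/10322 - W(J(7)) = -10845/10322 - sqrt(6 - 12) = -10845*1/10322 - sqrt(-6) = -10845/10322 - I*sqrt(6)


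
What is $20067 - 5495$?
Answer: $14572$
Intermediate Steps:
$20067 - 5495 = 14572$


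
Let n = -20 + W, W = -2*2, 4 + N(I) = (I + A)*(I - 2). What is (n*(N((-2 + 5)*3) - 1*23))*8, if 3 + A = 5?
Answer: -9600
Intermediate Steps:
A = 2 (A = -3 + 5 = 2)
N(I) = -4 + (-2 + I)*(2 + I) (N(I) = -4 + (I + 2)*(I - 2) = -4 + (2 + I)*(-2 + I) = -4 + (-2 + I)*(2 + I))
W = -4
n = -24 (n = -20 - 4 = -24)
(n*(N((-2 + 5)*3) - 1*23))*8 = -24*((-8 + ((-2 + 5)*3)²) - 1*23)*8 = -24*((-8 + (3*3)²) - 23)*8 = -24*((-8 + 9²) - 23)*8 = -24*((-8 + 81) - 23)*8 = -24*(73 - 23)*8 = -24*50*8 = -1200*8 = -9600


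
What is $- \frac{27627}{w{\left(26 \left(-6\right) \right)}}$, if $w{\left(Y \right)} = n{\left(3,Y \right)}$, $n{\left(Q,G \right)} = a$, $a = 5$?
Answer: $- \frac{27627}{5} \approx -5525.4$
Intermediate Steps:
$n{\left(Q,G \right)} = 5$
$w{\left(Y \right)} = 5$
$- \frac{27627}{w{\left(26 \left(-6\right) \right)}} = - \frac{27627}{5}$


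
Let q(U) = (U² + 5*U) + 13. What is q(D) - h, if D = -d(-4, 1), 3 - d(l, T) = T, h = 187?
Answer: -180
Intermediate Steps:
d(l, T) = 3 - T
D = -2 (D = -(3 - 1*1) = -(3 - 1) = -1*2 = -2)
q(U) = 13 + U² + 5*U
q(D) - h = (13 + (-2)² + 5*(-2)) - 1*187 = (13 + 4 - 10) - 187 = 7 - 187 = -180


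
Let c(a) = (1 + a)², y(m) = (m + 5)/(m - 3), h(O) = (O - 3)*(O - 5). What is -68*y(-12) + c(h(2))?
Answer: -236/15 ≈ -15.733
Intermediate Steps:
h(O) = (-5 + O)*(-3 + O) (h(O) = (-3 + O)*(-5 + O) = (-5 + O)*(-3 + O))
y(m) = (5 + m)/(-3 + m)
-68*y(-12) + c(h(2)) = -68*(5 - 12)/(-3 - 12) + (1 + (15 + 2² - 8*2))² = -68*(-7)/(-15) + (1 + (15 + 4 - 16))² = -(-68)*(-7)/15 + (1 + 3)² = -68*7/15 + 4² = -476/15 + 16 = -236/15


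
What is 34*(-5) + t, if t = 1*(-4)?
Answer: -174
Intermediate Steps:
t = -4
34*(-5) + t = 34*(-5) - 4 = -170 - 4 = -174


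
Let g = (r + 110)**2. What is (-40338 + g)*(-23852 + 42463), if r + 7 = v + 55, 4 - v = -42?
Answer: 23784858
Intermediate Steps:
v = 46 (v = 4 - 1*(-42) = 4 + 42 = 46)
r = 94 (r = -7 + (46 + 55) = -7 + 101 = 94)
g = 41616 (g = (94 + 110)**2 = 204**2 = 41616)
(-40338 + g)*(-23852 + 42463) = (-40338 + 41616)*(-23852 + 42463) = 1278*18611 = 23784858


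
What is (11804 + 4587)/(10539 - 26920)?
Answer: -16391/16381 ≈ -1.0006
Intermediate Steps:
(11804 + 4587)/(10539 - 26920) = 16391/(-16381) = 16391*(-1/16381) = -16391/16381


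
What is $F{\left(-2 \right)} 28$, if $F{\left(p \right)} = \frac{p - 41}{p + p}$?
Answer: $301$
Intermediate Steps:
$F{\left(p \right)} = \frac{-41 + p}{2 p}$
$F{\left(-2 \right)} 28 = \frac{-41 - 2}{2 \left(-2\right)} 28 = \frac{1}{2} \left(- \frac{1}{2}\right) \left(-43\right) 28 = \frac{43}{4} \cdot 28 = 301$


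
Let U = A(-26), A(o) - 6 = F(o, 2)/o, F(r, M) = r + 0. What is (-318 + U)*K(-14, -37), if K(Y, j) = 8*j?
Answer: 92056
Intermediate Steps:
F(r, M) = r
A(o) = 7 (A(o) = 6 + o/o = 6 + 1 = 7)
U = 7
(-318 + U)*K(-14, -37) = (-318 + 7)*(8*(-37)) = -311*(-296) = 92056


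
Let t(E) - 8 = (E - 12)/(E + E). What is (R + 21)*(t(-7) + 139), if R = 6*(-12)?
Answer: -105927/14 ≈ -7566.2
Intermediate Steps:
R = -72
t(E) = 8 + (-12 + E)/(2*E) (t(E) = 8 + (E - 12)/(E + E) = 8 + (-12 + E)/((2*E)) = 8 + (-12 + E)*(1/(2*E)) = 8 + (-12 + E)/(2*E))
(R + 21)*(t(-7) + 139) = (-72 + 21)*((17/2 - 6/(-7)) + 139) = -51*((17/2 - 6*(-⅐)) + 139) = -51*((17/2 + 6/7) + 139) = -51*(131/14 + 139) = -51*2077/14 = -105927/14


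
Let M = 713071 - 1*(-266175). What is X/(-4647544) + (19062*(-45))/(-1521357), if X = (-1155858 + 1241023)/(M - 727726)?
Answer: 66847581324041753/118559378077983744 ≈ 0.56383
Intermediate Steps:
M = 979246 (M = 713071 + 266175 = 979246)
X = 17033/50304 (X = (-1155858 + 1241023)/(979246 - 727726) = 85165/251520 = 85165*(1/251520) = 17033/50304 ≈ 0.33860)
X/(-4647544) + (19062*(-45))/(-1521357) = (17033/50304)/(-4647544) + (19062*(-45))/(-1521357) = (17033/50304)*(-1/4647544) - 857790*(-1/1521357) = -17033/233790053376 + 285930/507119 = 66847581324041753/118559378077983744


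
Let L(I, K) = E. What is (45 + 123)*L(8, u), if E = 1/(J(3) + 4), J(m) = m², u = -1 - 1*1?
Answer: 168/13 ≈ 12.923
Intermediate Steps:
u = -2 (u = -1 - 1 = -2)
E = 1/13 (E = 1/(3² + 4) = 1/(9 + 4) = 1/13 ≈ 0.076923)
L(I, K) = 1/13
(45 + 123)*L(8, u) = (45 + 123)*(1/13) = 168*(1/13) = 168/13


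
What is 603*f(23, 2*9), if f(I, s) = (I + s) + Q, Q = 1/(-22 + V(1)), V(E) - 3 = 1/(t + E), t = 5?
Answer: 2790081/113 ≈ 24691.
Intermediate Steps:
V(E) = 3 + 1/(5 + E)
Q = -6/113 (Q = 1/(-22 + (16 + 3*1)/(5 + 1)) = 1/(-22 + (16 + 3)/6) = 1/(-22 + (1/6)*19) = 1/(-22 + 19/6) = 1/(-113/6) = -6/113 ≈ -0.053097)
f(I, s) = -6/113 + I + s (f(I, s) = (I + s) - 6/113 = -6/113 + I + s)
603*f(23, 2*9) = 603*(-6/113 + 23 + 2*9) = 603*(-6/113 + 23 + 18) = 603*(4627/113) = 2790081/113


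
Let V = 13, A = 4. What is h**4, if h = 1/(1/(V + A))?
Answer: 83521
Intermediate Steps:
h = 17 (h = 1/(1/(13 + 4)) = 1/(1/17) = 17)
h**4 = 17**4 = 83521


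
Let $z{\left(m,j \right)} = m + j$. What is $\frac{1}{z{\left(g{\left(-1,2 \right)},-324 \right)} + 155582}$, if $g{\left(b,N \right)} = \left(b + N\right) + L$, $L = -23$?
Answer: $\frac{1}{155236} \approx 6.4418 \cdot 10^{-6}$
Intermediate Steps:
$g{\left(b,N \right)} = -23 + N + b$ ($g{\left(b,N \right)} = \left(b + N\right) - 23 = \left(N + b\right) - 23 = -23 + N + b$)
$z{\left(m,j \right)} = j + m$
$\frac{1}{z{\left(g{\left(-1,2 \right)},-324 \right)} + 155582} = \frac{1}{\left(-324 - 22\right) + 155582} = \frac{1}{-346 + 155582} = \frac{1}{155236}$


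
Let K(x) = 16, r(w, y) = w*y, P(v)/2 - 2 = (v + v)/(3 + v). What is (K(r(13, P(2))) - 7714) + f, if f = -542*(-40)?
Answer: 13982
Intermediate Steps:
P(v) = 4 + 4*v/(3 + v) (P(v) = 4 + 2*((v + v)/(3 + v)) = 4 + 2*((2*v)/(3 + v)) = 4 + 2*(2*v/(3 + v)) = 4 + 4*v/(3 + v))
f = 21680
(K(r(13, P(2))) - 7714) + f = (16 - 7714) + 21680 = -7698 + 21680 = 13982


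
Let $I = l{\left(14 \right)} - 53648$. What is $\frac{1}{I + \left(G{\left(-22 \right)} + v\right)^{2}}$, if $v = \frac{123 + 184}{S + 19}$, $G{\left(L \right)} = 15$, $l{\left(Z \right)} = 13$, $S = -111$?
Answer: $- \frac{8464}{452815311} \approx -1.8692 \cdot 10^{-5}$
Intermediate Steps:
$I = -53635$ ($I = 13 - 53648 = -53635$)
$v = - \frac{307}{92}$ ($v = \frac{123 + 184}{-111 + 19} = \frac{307}{-92} = 307 \left(- \frac{1}{92}\right) = - \frac{307}{92} \approx -3.337$)
$\frac{1}{I + \left(G{\left(-22 \right)} + v\right)^{2}} = \frac{1}{-53635 + \left(15 - \frac{307}{92}\right)^{2}} = \frac{1}{-53635 + \left(\frac{1073}{92}\right)^{2}} = \frac{1}{-53635 + \frac{1151329}{8464}} = \frac{1}{- \frac{452815311}{8464}} = - \frac{8464}{452815311}$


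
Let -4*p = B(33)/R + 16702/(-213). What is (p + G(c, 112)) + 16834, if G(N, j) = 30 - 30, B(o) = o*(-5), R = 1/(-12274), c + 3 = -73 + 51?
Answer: -104252615/213 ≈ -4.8945e+5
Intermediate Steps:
c = -25 (c = -3 + (-73 + 51) = -3 - 22 = -25)
R = -1/12274 ≈ -8.1473e-5
B(o) = -5*o
G(N, j) = 0
p = -107838257/213 (p = -((-5*33)/(-1/12274) + 16702/(-213))/4 = -(-165*(-12274) + 16702*(-1/213))/4 = -(2025210 - 16702/213)/4 = -¼*431353028/213 = -107838257/213 ≈ -5.0628e+5)
(p + G(c, 112)) + 16834 = (-107838257/213 + 0) + 16834 = -107838257/213 + 16834 = -104252615/213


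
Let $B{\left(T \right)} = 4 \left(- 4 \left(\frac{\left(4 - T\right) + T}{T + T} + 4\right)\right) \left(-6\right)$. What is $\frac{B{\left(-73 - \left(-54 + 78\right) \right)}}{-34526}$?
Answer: $- \frac{18528}{1674511} \approx -0.011065$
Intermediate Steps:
$B{\left(T \right)} = 384 + \frac{192}{T}$ ($B{\left(T \right)} = 4 \left(- 4 \left(\frac{4}{2 T} + 4\right)\right) \left(-6\right) = 4 \left(- 4 \left(4 \frac{1}{2 T} + 4\right)\right) \left(-6\right) = 4 \left(- 4 \left(\frac{2}{T} + 4\right)\right) \left(-6\right) = 4 \left(- 4 \left(4 + \frac{2}{T}\right)\right) \left(-6\right) = 4 \left(-16 - \frac{8}{T}\right) \left(-6\right) = \left(-64 - \frac{32}{T}\right) \left(-6\right) = 384 + \frac{192}{T}$)
$\frac{B{\left(-73 - \left(-54 + 78\right) \right)}}{-34526} = \frac{384 + \frac{192}{-73 - \left(-54 + 78\right)}}{-34526} = \left(384 + \frac{192}{-73 - 24}\right) \left(- \frac{1}{34526}\right) = \left(384 + \frac{192}{-97}\right) \left(- \frac{1}{34526}\right) = \left(384 + 192 \left(- \frac{1}{97}\right)\right) \left(- \frac{1}{34526}\right) = \left(384 - \frac{192}{97}\right) \left(- \frac{1}{34526}\right) = \frac{37056}{97} \left(- \frac{1}{34526}\right) = - \frac{18528}{1674511}$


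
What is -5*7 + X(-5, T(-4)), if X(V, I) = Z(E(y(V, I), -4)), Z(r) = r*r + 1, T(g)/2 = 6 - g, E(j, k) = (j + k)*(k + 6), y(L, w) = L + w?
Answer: 450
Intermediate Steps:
E(j, k) = (6 + k)*(j + k) (E(j, k) = (j + k)*(6 + k) = (6 + k)*(j + k))
T(g) = 12 - 2*g (T(g) = 2*(6 - g) = 12 - 2*g)
Z(r) = 1 + r**2 (Z(r) = r**2 + 1 = 1 + r**2)
X(V, I) = 1 + (-8 + 2*I + 2*V)**2 (X(V, I) = 1 + ((-4)**2 + 6*(V + I) + 6*(-4) + (V + I)*(-4))**2 = 1 + (16 + 6*(I + V) - 24 + (I + V)*(-4))**2 = 1 + (16 + (6*I + 6*V) - 24 + (-4*I - 4*V))**2 = 1 + (-8 + 2*I + 2*V)**2)
-5*7 + X(-5, T(-4)) = -5*7 + (1 + 4*(-4 + (12 - 2*(-4)) - 5)**2) = -35 + (1 + 4*(-4 + (12 + 8) - 5)**2) = -35 + (1 + 4*(-4 + 20 - 5)**2) = -35 + (1 + 4*11**2) = -35 + (1 + 4*121) = -35 + (1 + 484) = -35 + 485 = 450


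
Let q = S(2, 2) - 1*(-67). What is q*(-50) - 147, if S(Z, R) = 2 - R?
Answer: -3497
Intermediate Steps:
q = 67 (q = (2 - 1*2) - 1*(-67) = (2 - 2) + 67 = 0 + 67 = 67)
q*(-50) - 147 = 67*(-50) - 147 = -3350 - 147 = -3497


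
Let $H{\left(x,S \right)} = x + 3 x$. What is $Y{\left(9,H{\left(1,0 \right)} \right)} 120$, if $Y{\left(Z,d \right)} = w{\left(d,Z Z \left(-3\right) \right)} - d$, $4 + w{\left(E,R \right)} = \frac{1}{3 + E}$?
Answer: $- \frac{6600}{7} \approx -942.86$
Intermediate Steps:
$w{\left(E,R \right)} = -4 + \frac{1}{3 + E}$
$H{\left(x,S \right)} = 4 x$
$Y{\left(Z,d \right)} = - d + \frac{-11 - 4 d}{3 + d}$ ($Y{\left(Z,d \right)} = \frac{-11 - 4 d}{3 + d} - d = - d + \frac{-11 - 4 d}{3 + d}$)
$Y{\left(9,H{\left(1,0 \right)} \right)} 120 = \frac{-11 - \left(4 \cdot 1\right)^{2} - 7 \cdot 4 \cdot 1}{3 + 4 \cdot 1} \cdot 120 = \frac{-11 - 4^{2} - 28}{3 + 4} \cdot 120 = \frac{-11 - 16 - 28}{7} \cdot 120 = \frac{1}{7} \left(-55\right) 120 = \left(- \frac{55}{7}\right) 120 = - \frac{6600}{7}$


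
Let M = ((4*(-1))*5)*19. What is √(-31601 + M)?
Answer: I*√31981 ≈ 178.83*I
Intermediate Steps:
M = -380 (M = -4*5*19 = -20*19 = -380)
√(-31601 + M) = √(-31601 - 380) = √(-31981) = I*√31981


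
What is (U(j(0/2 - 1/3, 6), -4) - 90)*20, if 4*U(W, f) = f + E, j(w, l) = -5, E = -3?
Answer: -1835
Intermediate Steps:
U(W, f) = -¾ + f/4 (U(W, f) = (f - 3)/4 = (-3 + f)/4 = -¾ + f/4)
(U(j(0/2 - 1/3, 6), -4) - 90)*20 = ((-¾ + (¼)*(-4)) - 90)*20 = ((-¾ - 1) - 90)*20 = (-7/4 - 90)*20 = -367/4*20 = -1835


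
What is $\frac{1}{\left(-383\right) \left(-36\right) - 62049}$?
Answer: $- \frac{1}{48261} \approx -2.0721 \cdot 10^{-5}$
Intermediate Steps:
$\frac{1}{\left(-383\right) \left(-36\right) - 62049} = \frac{1}{13788 - 62049} = \frac{1}{-48261} = - \frac{1}{48261}$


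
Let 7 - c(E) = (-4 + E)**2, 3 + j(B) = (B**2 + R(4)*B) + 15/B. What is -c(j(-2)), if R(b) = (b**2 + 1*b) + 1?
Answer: 10997/4 ≈ 2749.3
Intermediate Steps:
R(b) = 1 + b + b**2 (R(b) = (b**2 + b) + 1 = (b + b**2) + 1 = 1 + b + b**2)
j(B) = -3 + B**2 + 15/B + 21*B (j(B) = -3 + ((B**2 + (1 + 4 + 4**2)*B) + 15/B) = -3 + ((B**2 + (1 + 4 + 16)*B) + 15/B) = -3 + ((B**2 + 21*B) + 15/B) = -3 + (B**2 + 15/B + 21*B) = -3 + B**2 + 15/B + 21*B)
c(E) = 7 - (-4 + E)**2
-c(j(-2)) = -(7 - (-4 + (-3 + (-2)**2 + 15/(-2) + 21*(-2)))**2) = -(7 - (-4 + (-3 + 4 + 15*(-1/2) - 42))**2) = -(7 - (-4 + (-3 + 4 - 15/2 - 42))**2) = -(7 - (-4 - 97/2)**2) = -(7 - (-105/2)**2) = -(7 - 1*11025/4) = -(7 - 11025/4) = -1*(-10997/4) = 10997/4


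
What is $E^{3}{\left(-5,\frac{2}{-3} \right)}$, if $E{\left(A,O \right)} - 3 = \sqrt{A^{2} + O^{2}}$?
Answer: $\frac{\left(9 + \sqrt{229}\right)^{3}}{27} \approx 520.54$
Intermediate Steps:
$E{\left(A,O \right)} = 3 + \sqrt{A^{2} + O^{2}}$
$E^{3}{\left(-5,\frac{2}{-3} \right)} = \left(3 + \sqrt{\left(-5\right)^{2} + \left(\frac{2}{-3}\right)^{2}}\right)^{3} = \left(3 + \sqrt{25 + \left(2 \left(- \frac{1}{3}\right)\right)^{2}}\right)^{3} = \left(3 + \sqrt{25 + \left(- \frac{2}{3}\right)^{2}}\right)^{3} = \left(3 + \sqrt{25 + \frac{4}{9}}\right)^{3} = \left(3 + \sqrt{\frac{229}{9}}\right)^{3} = \left(3 + \frac{\sqrt{229}}{3}\right)^{3}$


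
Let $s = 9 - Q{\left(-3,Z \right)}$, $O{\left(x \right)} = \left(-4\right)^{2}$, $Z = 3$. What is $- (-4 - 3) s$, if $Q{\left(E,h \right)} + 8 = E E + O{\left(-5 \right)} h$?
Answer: $-280$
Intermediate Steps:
$O{\left(x \right)} = 16$
$Q{\left(E,h \right)} = -8 + E^{2} + 16 h$ ($Q{\left(E,h \right)} = -8 + \left(E E + 16 h\right) = -8 + \left(E^{2} + 16 h\right) = -8 + E^{2} + 16 h$)
$s = -40$ ($s = 9 - \left(-8 + \left(-3\right)^{2} + 16 \cdot 3\right) = 9 - \left(-8 + 9 + 48\right) = 9 - 49 = -40$)
$- (-4 - 3) s = - (-4 - 3) \left(-40\right) = \left(-1\right) \left(-7\right) \left(-40\right) = 7 \left(-40\right) = -280$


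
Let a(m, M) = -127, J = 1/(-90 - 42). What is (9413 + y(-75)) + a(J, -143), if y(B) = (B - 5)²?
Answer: 15686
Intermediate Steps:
J = -1/132 (J = 1/(-132) = -1/132 ≈ -0.0075758)
y(B) = (-5 + B)²
(9413 + y(-75)) + a(J, -143) = (9413 + (-5 - 75)²) - 127 = (9413 + (-80)²) - 127 = (9413 + 6400) - 127 = 15813 - 127 = 15686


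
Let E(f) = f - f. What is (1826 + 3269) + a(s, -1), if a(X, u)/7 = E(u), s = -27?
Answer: 5095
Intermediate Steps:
E(f) = 0
a(X, u) = 0 (a(X, u) = 7*0 = 0)
(1826 + 3269) + a(s, -1) = (1826 + 3269) + 0 = 5095 + 0 = 5095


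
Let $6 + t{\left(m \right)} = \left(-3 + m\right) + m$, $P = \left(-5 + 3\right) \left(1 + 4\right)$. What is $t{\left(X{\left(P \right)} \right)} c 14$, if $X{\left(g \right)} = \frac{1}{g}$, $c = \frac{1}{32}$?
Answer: $- \frac{161}{40} \approx -4.025$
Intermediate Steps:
$c = \frac{1}{32} \approx 0.03125$
$P = -10$ ($P = \left(-2\right) 5 = -10$)
$t{\left(m \right)} = -9 + 2 m$ ($t{\left(m \right)} = -6 + \left(\left(-3 + m\right) + m\right) = -6 + \left(-3 + 2 m\right) = -9 + 2 m$)
$t{\left(X{\left(P \right)} \right)} c 14 = \left(-9 + \frac{2}{-10}\right) \frac{1}{32} \cdot 14 = \left(-9 + 2 \left(- \frac{1}{10}\right)\right) \frac{1}{32} \cdot 14 = \left(-9 - \frac{1}{5}\right) \frac{1}{32} \cdot 14 = \left(- \frac{46}{5}\right) \frac{1}{32} \cdot 14 = \left(- \frac{23}{80}\right) 14 = - \frac{161}{40}$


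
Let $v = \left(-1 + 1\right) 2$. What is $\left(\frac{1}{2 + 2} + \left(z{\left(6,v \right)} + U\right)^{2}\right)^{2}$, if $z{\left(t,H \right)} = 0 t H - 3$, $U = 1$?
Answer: $\frac{289}{16} \approx 18.063$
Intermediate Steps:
$v = 0$ ($v = 0 \cdot 2 = 0$)
$z{\left(t,H \right)} = -3$ ($z{\left(t,H \right)} = 0 H - 3 = 0 - 3 = -3$)
$\left(\frac{1}{2 + 2} + \left(z{\left(6,v \right)} + U\right)^{2}\right)^{2} = \left(\frac{1}{2 + 2} + \left(-3 + 1\right)^{2}\right)^{2} = \left(\frac{1}{4} + \left(-2\right)^{2}\right)^{2} = \left(\frac{1}{4} + 4\right)^{2} = \left(\frac{17}{4}\right)^{2} = \frac{289}{16}$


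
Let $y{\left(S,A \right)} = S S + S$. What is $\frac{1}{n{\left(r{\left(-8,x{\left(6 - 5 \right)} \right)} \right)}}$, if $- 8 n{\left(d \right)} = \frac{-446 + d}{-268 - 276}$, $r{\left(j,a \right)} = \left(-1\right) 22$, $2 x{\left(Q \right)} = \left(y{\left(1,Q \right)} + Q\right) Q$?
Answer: $- \frac{1088}{117} \approx -9.2991$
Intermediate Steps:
$y{\left(S,A \right)} = S + S^{2}$ ($y{\left(S,A \right)} = S^{2} + S = S + S^{2}$)
$x{\left(Q \right)} = \frac{Q \left(2 + Q\right)}{2}$ ($x{\left(Q \right)} = \frac{\left(1 \left(1 + 1\right) + Q\right) Q}{2} = \frac{\left(1 \cdot 2 + Q\right) Q}{2} = \frac{\left(2 + Q\right) Q}{2} = \frac{Q \left(2 + Q\right)}{2}$)
$r{\left(j,a \right)} = -22$
$n{\left(d \right)} = - \frac{223}{2176} + \frac{d}{4352}$ ($n{\left(d \right)} = - \frac{\left(-446 + d\right) \frac{1}{-268 - 276}}{8} = - \frac{\left(-446 + d\right) \frac{1}{-544}}{8} = - \frac{\left(-446 + d\right) \left(- \frac{1}{544}\right)}{8} = - \frac{\frac{223}{272} - \frac{d}{544}}{8} = - \frac{223}{2176} + \frac{d}{4352}$)
$\frac{1}{n{\left(r{\left(-8,x{\left(6 - 5 \right)} \right)} \right)}} = \frac{1}{- \frac{223}{2176} + \frac{1}{4352} \left(-22\right)} = \frac{1}{- \frac{223}{2176} - \frac{11}{2176}} = \frac{1}{- \frac{117}{1088}} = - \frac{1088}{117}$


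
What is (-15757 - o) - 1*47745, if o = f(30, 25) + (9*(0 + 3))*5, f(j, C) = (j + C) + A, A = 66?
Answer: -63758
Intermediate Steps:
f(j, C) = 66 + C + j (f(j, C) = (j + C) + 66 = (C + j) + 66 = 66 + C + j)
o = 256 (o = (66 + 25 + 30) + (9*(0 + 3))*5 = 121 + (9*3)*5 = 121 + 27*5 = 121 + 135 = 256)
(-15757 - o) - 1*47745 = (-15757 - 1*256) - 1*47745 = (-15757 - 256) - 47745 = -16013 - 47745 = -63758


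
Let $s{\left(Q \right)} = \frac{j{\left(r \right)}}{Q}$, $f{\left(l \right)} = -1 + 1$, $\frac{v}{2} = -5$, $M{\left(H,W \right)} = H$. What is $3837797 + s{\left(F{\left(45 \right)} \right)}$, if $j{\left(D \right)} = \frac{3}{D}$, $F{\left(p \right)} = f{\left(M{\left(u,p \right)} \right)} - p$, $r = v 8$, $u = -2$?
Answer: $\frac{4605356401}{1200} \approx 3.8378 \cdot 10^{6}$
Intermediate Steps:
$v = -10$ ($v = 2 \left(-5\right) = -10$)
$f{\left(l \right)} = 0$
$r = -80$ ($r = \left(-10\right) 8 = -80$)
$F{\left(p \right)} = - p$ ($F{\left(p \right)} = 0 - p = - p$)
$s{\left(Q \right)} = - \frac{3}{80 Q}$ ($s{\left(Q \right)} = \frac{3 \frac{1}{-80}}{Q} = \frac{3 \left(- \frac{1}{80}\right)}{Q} = - \frac{3}{80 Q}$)
$3837797 + s{\left(F{\left(45 \right)} \right)} = 3837797 - \frac{3}{80 \left(\left(-1\right) 45\right)} = 3837797 - \frac{3}{80 \left(-45\right)} = 3837797 - - \frac{1}{1200} = 3837797 + \frac{1}{1200} = \frac{4605356401}{1200}$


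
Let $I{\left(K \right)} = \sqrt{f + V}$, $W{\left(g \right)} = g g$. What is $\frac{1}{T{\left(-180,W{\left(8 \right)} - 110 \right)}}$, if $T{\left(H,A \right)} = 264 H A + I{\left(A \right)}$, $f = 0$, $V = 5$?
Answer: $\frac{437184}{955649249279} - \frac{\sqrt{5}}{4778246246395} \approx 4.5747 \cdot 10^{-7}$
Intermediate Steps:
$W{\left(g \right)} = g^{2}$
$I{\left(K \right)} = \sqrt{5}$ ($I{\left(K \right)} = \sqrt{0 + 5} = \sqrt{5}$)
$T{\left(H,A \right)} = \sqrt{5} + 264 A H$ ($T{\left(H,A \right)} = 264 H A + \sqrt{5} = 264 A H + \sqrt{5} = \sqrt{5} + 264 A H$)
$\frac{1}{T{\left(-180,W{\left(8 \right)} - 110 \right)}} = \frac{1}{\sqrt{5} + 264 \left(8^{2} - 110\right) \left(-180\right)} = \frac{1}{\sqrt{5} + 264 \left(64 - 110\right) \left(-180\right)} = \frac{1}{\sqrt{5} + 264 \left(-46\right) \left(-180\right)} = \frac{1}{\sqrt{5} + 2185920} = \frac{1}{2185920 + \sqrt{5}}$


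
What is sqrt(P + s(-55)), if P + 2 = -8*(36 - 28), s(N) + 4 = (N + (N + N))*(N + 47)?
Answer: 25*sqrt(2) ≈ 35.355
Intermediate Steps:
s(N) = -4 + 3*N*(47 + N) (s(N) = -4 + (N + (N + N))*(N + 47) = -4 + (N + 2*N)*(47 + N) = -4 + (3*N)*(47 + N) = -4 + 3*N*(47 + N))
P = -66 (P = -2 - 8*(36 - 28) = -2 - 8*8 = -2 - 64 = -66)
sqrt(P + s(-55)) = sqrt(-66 + (-4 + 3*(-55)**2 + 141*(-55))) = sqrt(-66 + (-4 + 3*3025 - 7755)) = sqrt(-66 + (-4 + 9075 - 7755)) = sqrt(-66 + 1316) = sqrt(1250) = 25*sqrt(2)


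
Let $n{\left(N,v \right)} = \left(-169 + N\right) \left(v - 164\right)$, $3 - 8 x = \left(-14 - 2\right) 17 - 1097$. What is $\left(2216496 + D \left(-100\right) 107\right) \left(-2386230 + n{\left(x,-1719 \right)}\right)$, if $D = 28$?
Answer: $-4583178530000$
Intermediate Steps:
$x = \frac{343}{2}$ ($x = \frac{3}{8} - \frac{\left(-14 - 2\right) 17 - 1097}{8} = \frac{3}{8} - \frac{\left(-16\right) 17 - 1097}{8} = \frac{3}{8} - \frac{-272 - 1097}{8} = \frac{3}{8} - - \frac{1369}{8} = \frac{3}{8} + \frac{1369}{8} = \frac{343}{2} \approx 171.5$)
$n{\left(N,v \right)} = \left(-169 + N\right) \left(-164 + v\right)$
$\left(2216496 + D \left(-100\right) 107\right) \left(-2386230 + n{\left(x,-1719 \right)}\right) = \left(2216496 + 28 \left(-100\right) 107\right) \left(-2386230 + \left(27716 - -290511 - 28126 + \frac{343}{2} \left(-1719\right)\right)\right) = \left(2216496 - 299600\right) \left(-2386230 + \left(27716 + 290511 - 28126 - \frac{589617}{2}\right)\right) = \left(2216496 - 299600\right) \left(-2386230 - \frac{9415}{2}\right) = 1916896 \left(- \frac{4781875}{2}\right) = -4583178530000$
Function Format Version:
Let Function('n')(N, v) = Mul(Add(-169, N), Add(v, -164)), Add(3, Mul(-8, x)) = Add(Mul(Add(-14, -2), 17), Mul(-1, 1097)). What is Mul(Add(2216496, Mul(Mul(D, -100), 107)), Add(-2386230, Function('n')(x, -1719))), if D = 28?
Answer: -4583178530000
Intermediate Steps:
x = Rational(343, 2) (x = Add(Rational(3, 8), Mul(Rational(-1, 8), Add(Mul(Add(-14, -2), 17), Mul(-1, 1097)))) = Add(Rational(3, 8), Mul(Rational(-1, 8), Add(Mul(-16, 17), -1097))) = Add(Rational(3, 8), Mul(Rational(-1, 8), Add(-272, -1097))) = Add(Rational(3, 8), Mul(Rational(-1, 8), -1369)) = Add(Rational(3, 8), Rational(1369, 8)) = Rational(343, 2) ≈ 171.50)
Function('n')(N, v) = Mul(Add(-169, N), Add(-164, v))
Mul(Add(2216496, Mul(Mul(D, -100), 107)), Add(-2386230, Function('n')(x, -1719))) = Mul(Add(2216496, Mul(Mul(28, -100), 107)), Add(-2386230, Add(27716, Mul(-169, -1719), Mul(-164, Rational(343, 2)), Mul(Rational(343, 2), -1719)))) = Mul(Add(2216496, Mul(-2800, 107)), Add(-2386230, Add(27716, 290511, -28126, Rational(-589617, 2)))) = Mul(Add(2216496, -299600), Add(-2386230, Rational(-9415, 2))) = Mul(1916896, Rational(-4781875, 2)) = -4583178530000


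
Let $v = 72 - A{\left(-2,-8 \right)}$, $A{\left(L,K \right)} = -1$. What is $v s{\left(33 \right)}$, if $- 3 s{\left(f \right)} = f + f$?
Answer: $-1606$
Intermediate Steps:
$s{\left(f \right)} = - \frac{2 f}{3}$ ($s{\left(f \right)} = - \frac{f + f}{3} = - \frac{2 f}{3}$)
$v = 73$ ($v = 72 - -1 = 72 + 1 = 73$)
$v s{\left(33 \right)} = 73 \left(\left(- \frac{2}{3}\right) 33\right) = 73 \left(-22\right) = -1606$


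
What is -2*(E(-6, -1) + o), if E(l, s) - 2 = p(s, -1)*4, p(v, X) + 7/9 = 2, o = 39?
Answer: -826/9 ≈ -91.778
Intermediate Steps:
p(v, X) = 11/9 (p(v, X) = -7/9 + 2 = 11/9)
E(l, s) = 62/9 (E(l, s) = 2 + (11/9)*4 = 2 + 44/9 = 62/9)
-2*(E(-6, -1) + o) = -2*(62/9 + 39) = -2*413/9 = -826/9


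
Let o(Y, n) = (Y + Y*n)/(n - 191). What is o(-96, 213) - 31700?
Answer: -358972/11 ≈ -32634.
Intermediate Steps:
o(Y, n) = (Y + Y*n)/(-191 + n)
o(-96, 213) - 31700 = -96*(1 + 213)/(-191 + 213) - 31700 = -96*214/22 - 31700 = -96*1/22*214 - 31700 = -10272/11 - 31700 = -358972/11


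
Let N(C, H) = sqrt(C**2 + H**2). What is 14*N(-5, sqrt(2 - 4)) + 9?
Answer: 9 + 14*sqrt(23) ≈ 76.142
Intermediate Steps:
14*N(-5, sqrt(2 - 4)) + 9 = 14*sqrt((-5)**2 + (sqrt(2 - 4))**2) + 9 = 14*sqrt(25 + (sqrt(-2))**2) + 9 = 14*sqrt(25 + (I*sqrt(2))**2) + 9 = 14*sqrt(25 - 2) + 9 = 14*sqrt(23) + 9 = 9 + 14*sqrt(23)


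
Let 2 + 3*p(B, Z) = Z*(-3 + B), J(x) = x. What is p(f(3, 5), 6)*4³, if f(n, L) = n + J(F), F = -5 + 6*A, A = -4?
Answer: -11264/3 ≈ -3754.7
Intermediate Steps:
F = -29 (F = -5 + 6*(-4) = -5 - 24 = -29)
f(n, L) = -29 + n (f(n, L) = n - 29 = -29 + n)
p(B, Z) = -⅔ + Z*(-3 + B)/3 (p(B, Z) = -⅔ + (Z*(-3 + B))/3 = -⅔ + Z*(-3 + B)/3)
p(f(3, 5), 6)*4³ = (-⅔ - 1*6 + (⅓)*(-29 + 3)*6)*4³ = (-⅔ - 6 + (⅓)*(-26)*6)*64 = (-⅔ - 6 - 52)*64 = -176/3*64 = -11264/3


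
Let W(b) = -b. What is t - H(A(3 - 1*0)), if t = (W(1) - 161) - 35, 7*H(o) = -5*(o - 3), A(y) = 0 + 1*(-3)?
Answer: -1409/7 ≈ -201.29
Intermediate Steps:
A(y) = -3 (A(y) = 0 - 3 = -3)
H(o) = 15/7 - 5*o/7 (H(o) = (-5*(o - 3))/7 = (-5*(-3 + o))/7 = (15 - 5*o)/7 = 15/7 - 5*o/7)
t = -197 (t = (-1*1 - 161) - 35 = (-1 - 161) - 35 = -162 - 35 = -197)
t - H(A(3 - 1*0)) = -197 - (15/7 - 5/7*(-3)) = -197 - (15/7 + 15/7) = -197 - 1*30/7 = -197 - 30/7 = -1409/7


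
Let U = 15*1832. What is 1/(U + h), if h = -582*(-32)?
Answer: 1/46104 ≈ 2.1690e-5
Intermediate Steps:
h = 18624
U = 27480
1/(U + h) = 1/(27480 + 18624) = 1/46104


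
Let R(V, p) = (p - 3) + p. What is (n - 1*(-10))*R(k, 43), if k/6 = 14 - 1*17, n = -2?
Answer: 664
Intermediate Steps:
k = -18 (k = 6*(14 - 1*17) = 6*(14 - 17) = 6*(-3) = -18)
R(V, p) = -3 + 2*p (R(V, p) = (-3 + p) + p = -3 + 2*p)
(n - 1*(-10))*R(k, 43) = (-2 - 1*(-10))*(-3 + 2*43) = (-2 + 10)*(-3 + 86) = 8*83 = 664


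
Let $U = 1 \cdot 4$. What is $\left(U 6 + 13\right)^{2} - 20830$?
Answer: $-19461$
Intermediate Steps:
$U = 4$
$\left(U 6 + 13\right)^{2} - 20830 = \left(4 \cdot 6 + 13\right)^{2} - 20830 = \left(24 + 13\right)^{2} - 20830 = 37^{2} - 20830 = 1369 - 20830 = -19461$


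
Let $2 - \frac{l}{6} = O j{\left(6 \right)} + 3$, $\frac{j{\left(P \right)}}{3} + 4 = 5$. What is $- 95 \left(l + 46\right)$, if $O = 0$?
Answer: $-3800$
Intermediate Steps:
$j{\left(P \right)} = 3$ ($j{\left(P \right)} = -12 + 3 \cdot 5 = -12 + 15 = 3$)
$l = -6$ ($l = 12 - 6 \left(0 \cdot 3 + 3\right) = 12 - 6 \left(0 + 3\right) = 12 - 18 = -6$)
$- 95 \left(l + 46\right) = - 95 \left(-6 + 46\right) = \left(-95\right) 40 = -3800$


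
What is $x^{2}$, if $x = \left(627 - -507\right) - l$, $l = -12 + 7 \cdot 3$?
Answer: $1265625$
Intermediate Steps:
$l = 9$ ($l = -12 + 21 = 9$)
$x = 1125$ ($x = \left(627 - -507\right) - 9 = \left(627 + 507\right) - 9 = 1134 - 9 = 1125$)
$x^{2} = 1125^{2} = 1265625$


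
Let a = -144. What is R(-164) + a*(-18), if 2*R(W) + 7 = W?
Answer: 5013/2 ≈ 2506.5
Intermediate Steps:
R(W) = -7/2 + W/2
R(-164) + a*(-18) = (-7/2 + (½)*(-164)) - 144*(-18) = (-7/2 - 82) + 2592 = -171/2 + 2592 = 5013/2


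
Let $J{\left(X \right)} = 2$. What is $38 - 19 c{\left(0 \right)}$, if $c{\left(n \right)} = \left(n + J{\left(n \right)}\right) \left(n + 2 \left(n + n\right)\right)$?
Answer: $38$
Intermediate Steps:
$c{\left(n \right)} = 5 n \left(2 + n\right)$ ($c{\left(n \right)} = \left(n + 2\right) \left(n + 2 \left(n + n\right)\right) = \left(2 + n\right) \left(n + 2 \cdot 2 n\right) = \left(2 + n\right) \left(n + 4 n\right) = \left(2 + n\right) 5 n = 5 n \left(2 + n\right)$)
$38 - 19 c{\left(0 \right)} = 38 - 19 \cdot 5 \cdot 0 \left(2 + 0\right) = 38 - 19 \cdot 5 \cdot 0 \cdot 2 = 38 - 0 = 38 + 0 = 38$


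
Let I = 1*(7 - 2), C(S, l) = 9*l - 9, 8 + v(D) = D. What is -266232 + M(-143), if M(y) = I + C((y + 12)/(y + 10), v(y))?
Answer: -267595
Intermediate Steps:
v(D) = -8 + D
C(S, l) = -9 + 9*l
I = 5 (I = 1*5 = 5)
M(y) = -76 + 9*y (M(y) = 5 + (-9 + 9*(-8 + y)) = 5 + (-9 + (-72 + 9*y)) = 5 + (-81 + 9*y) = -76 + 9*y)
-266232 + M(-143) = -266232 + (-76 + 9*(-143)) = -266232 + (-76 - 1287) = -266232 - 1363 = -267595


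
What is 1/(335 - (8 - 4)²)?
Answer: 1/319 ≈ 0.0031348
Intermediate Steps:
1/(335 - (8 - 4)²) = 1/(335 - 1*4²) = 1/(335 - 1*16) = 1/(335 - 16) = 1/319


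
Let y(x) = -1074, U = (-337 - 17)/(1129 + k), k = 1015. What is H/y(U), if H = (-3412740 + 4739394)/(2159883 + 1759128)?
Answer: -73703/233834323 ≈ -0.00031519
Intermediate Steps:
U = -177/1072 (U = (-337 - 17)/(1129 + 1015) = -354/2144 = -354*1/2144 = -177/1072 ≈ -0.16511)
H = 442218/1306337 (H = 1326654/3919011 = 1326654*(1/3919011) = 442218/1306337 ≈ 0.33852)
H/y(U) = (442218/1306337)/(-1074) = (442218/1306337)*(-1/1074) = -73703/233834323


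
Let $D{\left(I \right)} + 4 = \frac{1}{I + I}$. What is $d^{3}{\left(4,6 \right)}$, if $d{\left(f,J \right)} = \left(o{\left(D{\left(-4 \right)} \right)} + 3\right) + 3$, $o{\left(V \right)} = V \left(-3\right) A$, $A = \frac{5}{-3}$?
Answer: $- \frac{1601613}{512} \approx -3128.1$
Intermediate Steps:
$A = - \frac{5}{3}$ ($A = 5 \left(- \frac{1}{3}\right) = - \frac{5}{3} \approx -1.6667$)
$D{\left(I \right)} = -4 + \frac{1}{2 I}$ ($D{\left(I \right)} = -4 + \frac{1}{I + I} = -4 + \frac{1}{2 I}$)
$o{\left(V \right)} = 5 V$ ($o{\left(V \right)} = V \left(-3\right) \left(- \frac{5}{3}\right) = - 3 V \left(- \frac{5}{3}\right) = 5 V$)
$d{\left(f,J \right)} = - \frac{117}{8}$ ($d{\left(f,J \right)} = \left(5 \left(-4 + \frac{1}{2 \left(-4\right)}\right) + 3\right) + 3 = \left(5 \left(-4 + \frac{1}{2} \left(- \frac{1}{4}\right)\right) + 3\right) + 3 = \left(5 \left(-4 - \frac{1}{8}\right) + 3\right) + 3 = \left(5 \left(- \frac{33}{8}\right) + 3\right) + 3 = \left(- \frac{165}{8} + 3\right) + 3 = - \frac{141}{8} + 3 = - \frac{117}{8}$)
$d^{3}{\left(4,6 \right)} = \left(- \frac{117}{8}\right)^{3} = - \frac{1601613}{512}$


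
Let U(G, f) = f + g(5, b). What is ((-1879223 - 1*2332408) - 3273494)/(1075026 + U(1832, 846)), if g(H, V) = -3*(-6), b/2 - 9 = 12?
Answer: -1497025/215178 ≈ -6.9571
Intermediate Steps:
b = 42 (b = 18 + 2*12 = 18 + 24 = 42)
g(H, V) = 18
U(G, f) = 18 + f (U(G, f) = f + 18 = 18 + f)
((-1879223 - 1*2332408) - 3273494)/(1075026 + U(1832, 846)) = ((-1879223 - 1*2332408) - 3273494)/(1075026 + (18 + 846)) = ((-1879223 - 2332408) - 3273494)/(1075026 + 864) = (-4211631 - 3273494)/1075890 = -7485125*1/1075890 = -1497025/215178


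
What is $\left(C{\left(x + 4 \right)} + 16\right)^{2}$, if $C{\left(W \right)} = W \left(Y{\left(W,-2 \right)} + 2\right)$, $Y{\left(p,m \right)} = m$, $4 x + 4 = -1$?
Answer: $256$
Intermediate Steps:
$x = - \frac{5}{4}$ ($x = -1 + \frac{1}{4} \left(-1\right) = -1 - \frac{1}{4} = - \frac{5}{4} \approx -1.25$)
$C{\left(W \right)} = 0$ ($C{\left(W \right)} = W \left(-2 + 2\right) = W 0 = 0$)
$\left(C{\left(x + 4 \right)} + 16\right)^{2} = \left(0 + 16\right)^{2} = 16^{2} = 256$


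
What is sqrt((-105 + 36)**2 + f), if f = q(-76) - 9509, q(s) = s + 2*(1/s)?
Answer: I*sqrt(6965894)/38 ≈ 69.455*I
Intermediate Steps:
q(s) = s + 2/s
f = -364231/38 (f = (-76 + 2/(-76)) - 9509 = (-76 + 2*(-1/76)) - 9509 = (-76 - 1/38) - 9509 = -2889/38 - 9509 = -364231/38 ≈ -9585.0)
sqrt((-105 + 36)**2 + f) = sqrt((-105 + 36)**2 - 364231/38) = sqrt((-69)**2 - 364231/38) = sqrt(4761 - 364231/38) = sqrt(-183313/38) = I*sqrt(6965894)/38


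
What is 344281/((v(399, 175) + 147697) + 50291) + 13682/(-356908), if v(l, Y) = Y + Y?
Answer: 2145767547/1264078909 ≈ 1.6975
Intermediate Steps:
v(l, Y) = 2*Y
344281/((v(399, 175) + 147697) + 50291) + 13682/(-356908) = 344281/((2*175 + 147697) + 50291) + 13682/(-356908) = 344281/((350 + 147697) + 50291) + 13682*(-1/356908) = 344281/(148047 + 50291) - 6841/178454 = 344281/198338 - 6841/178454 = 344281*(1/198338) - 6841/178454 = 49183/28334 - 6841/178454 = 2145767547/1264078909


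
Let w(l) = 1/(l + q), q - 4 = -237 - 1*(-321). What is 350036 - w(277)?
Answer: 127763139/365 ≈ 3.5004e+5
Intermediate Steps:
q = 88 (q = 4 + (-237 - 1*(-321)) = 4 + (-237 + 321) = 4 + 84 = 88)
w(l) = 1/(88 + l) (w(l) = 1/(l + 88) = 1/(88 + l))
350036 - w(277) = 350036 - 1/(88 + 277) = 350036 - 1/365 = 127763139/365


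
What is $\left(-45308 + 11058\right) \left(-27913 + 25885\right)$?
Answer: $69459000$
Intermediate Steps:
$\left(-45308 + 11058\right) \left(-27913 + 25885\right) = \left(-34250\right) \left(-2028\right) = 69459000$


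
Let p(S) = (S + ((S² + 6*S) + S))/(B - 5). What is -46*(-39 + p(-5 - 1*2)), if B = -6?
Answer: 19412/11 ≈ 1764.7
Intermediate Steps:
p(S) = -8*S/11 - S²/11 (p(S) = (S + ((S² + 6*S) + S))/(-6 - 5) = (S + (S² + 7*S))/(-11) = (S² + 8*S)*(-1/11) = -8*S/11 - S²/11)
-46*(-39 + p(-5 - 1*2)) = -46*(-39 - (-5 - 1*2)*(8 + (-5 - 1*2))/11) = -46*(-39 - (-5 - 2)*(8 + (-5 - 2))/11) = -46*(-39 - 1/11*(-7)*(8 - 7)) = -46*(-39 - 1/11*(-7)*1) = -46*(-39 + 7/11) = -46*(-422/11) = 19412/11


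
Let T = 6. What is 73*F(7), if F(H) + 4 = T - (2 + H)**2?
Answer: -5767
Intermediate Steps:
F(H) = 2 - (2 + H)**2 (F(H) = -4 + (6 - (2 + H)**2) = 2 - (2 + H)**2)
73*F(7) = 73*(2 - (2 + 7)**2) = 73*(2 - 1*9**2) = 73*(2 - 1*81) = 73*(2 - 81) = 73*(-79) = -5767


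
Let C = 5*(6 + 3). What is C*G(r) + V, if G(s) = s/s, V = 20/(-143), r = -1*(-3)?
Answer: 6415/143 ≈ 44.860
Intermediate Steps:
r = 3
V = -20/143 (V = 20*(-1/143) = -20/143 ≈ -0.13986)
G(s) = 1
C = 45 (C = 5*9 = 45)
C*G(r) + V = 45*1 - 20/143 = 45 - 20/143 = 6415/143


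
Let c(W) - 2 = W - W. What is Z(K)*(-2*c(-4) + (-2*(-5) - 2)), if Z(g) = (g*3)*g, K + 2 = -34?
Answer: 15552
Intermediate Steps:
K = -36 (K = -2 - 34 = -36)
c(W) = 2 (c(W) = 2 + (W - W) = 2 + 0 = 2)
Z(g) = 3*g² (Z(g) = (3*g)*g = 3*g²)
Z(K)*(-2*c(-4) + (-2*(-5) - 2)) = (3*(-36)²)*(-2*2 + (-2*(-5) - 2)) = (3*1296)*(-4 + (10 - 2)) = 3888*(-4 + 8) = 3888*4 = 15552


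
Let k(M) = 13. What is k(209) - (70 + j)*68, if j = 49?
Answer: -8079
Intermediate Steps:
k(209) - (70 + j)*68 = 13 - (70 + 49)*68 = 13 - 119*68 = 13 - 1*8092 = 13 - 8092 = -8079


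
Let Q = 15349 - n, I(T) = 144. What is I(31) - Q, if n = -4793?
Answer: -19998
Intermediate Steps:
Q = 20142 (Q = 15349 - 1*(-4793) = 15349 + 4793 = 20142)
I(31) - Q = 144 - 1*20142 = 144 - 20142 = -19998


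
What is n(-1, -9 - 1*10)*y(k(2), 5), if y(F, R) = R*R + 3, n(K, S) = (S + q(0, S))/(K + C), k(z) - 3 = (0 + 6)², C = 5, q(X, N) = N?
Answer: -266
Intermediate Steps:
k(z) = 39 (k(z) = 3 + (0 + 6)² = 3 + 6² = 3 + 36 = 39)
n(K, S) = 2*S/(5 + K) (n(K, S) = (S + S)/(K + 5) = (2*S)/(5 + K) = 2*S/(5 + K))
y(F, R) = 3 + R² (y(F, R) = R² + 3 = 3 + R²)
n(-1, -9 - 1*10)*y(k(2), 5) = (2*(-9 - 1*10)/(5 - 1))*(3 + 5²) = (2*(-9 - 10)/4)*(3 + 25) = (2*(-19)*(¼))*28 = -19/2*28 = -266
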